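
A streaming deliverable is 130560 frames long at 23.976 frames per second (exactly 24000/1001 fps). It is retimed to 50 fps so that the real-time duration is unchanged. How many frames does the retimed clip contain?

Target frames = source frames × (target rate / source rate) = 130560 × (50)/(24000/1001) = 130560 × 1001/480 = 272272.

272272 frames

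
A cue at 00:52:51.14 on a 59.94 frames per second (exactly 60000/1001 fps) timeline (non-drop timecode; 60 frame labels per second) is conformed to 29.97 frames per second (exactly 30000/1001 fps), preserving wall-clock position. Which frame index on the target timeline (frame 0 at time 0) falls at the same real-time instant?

frame 95137

Source frame index: (0×3600 + 52×60 + 51) × 60 + 14 = 190274.
Real time: 190274 / (60000/1001) = 95232137/30000 s.
Target frame: (95232137/30000) × (30000/1001) = 95137.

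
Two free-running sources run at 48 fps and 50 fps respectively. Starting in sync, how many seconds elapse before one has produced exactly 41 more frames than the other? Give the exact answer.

The gap grows by |50 − 48| = 2 frames per second.
Time for a 41-frame gap: 41 ÷ (2) = 20.5 s.

20.5 seconds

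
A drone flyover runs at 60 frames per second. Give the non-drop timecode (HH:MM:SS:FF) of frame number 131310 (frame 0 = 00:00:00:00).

00:36:28:30

131310 ÷ 60 = 2188 full seconds, remainder 30 frames.
2188 s = 0 h 36 min 28 s.
Timecode: 00:36:28:30.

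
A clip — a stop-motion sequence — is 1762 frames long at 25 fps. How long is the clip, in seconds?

Running time = 1762 / (25) = 70.48 s.

70.48 seconds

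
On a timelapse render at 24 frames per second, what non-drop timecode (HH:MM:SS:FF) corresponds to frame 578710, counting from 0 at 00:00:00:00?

06:41:52:22

578710 ÷ 24 = 24112 full seconds, remainder 22 frames.
24112 s = 6 h 41 min 52 s.
Timecode: 06:41:52:22.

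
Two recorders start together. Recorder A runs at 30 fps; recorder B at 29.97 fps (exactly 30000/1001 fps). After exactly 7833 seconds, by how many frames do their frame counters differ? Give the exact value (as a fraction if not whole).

33570/143 frames

A emits 30 × 7833 = 234990 frames; B emits 30000/1001 × 7833 = 33570000/143.
Difference = 33570/143 frames (≈ 234.7552); B is behind A.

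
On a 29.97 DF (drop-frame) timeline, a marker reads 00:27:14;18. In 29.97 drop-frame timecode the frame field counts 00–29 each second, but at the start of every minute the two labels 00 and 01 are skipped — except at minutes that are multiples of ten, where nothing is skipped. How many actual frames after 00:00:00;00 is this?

Complete 10-minute blocks: 2, each 17982 frames → 35964.
Remaining 7 whole minutes in the current block: 1800 + 6 × 1798 = 12588 frames.
Within the current minute: 14 × 30 + 18 − 2 = 436 (labels ;00/;01 skipped at this minute). Total = 35964 + 12588 + 436 = 48988.

48988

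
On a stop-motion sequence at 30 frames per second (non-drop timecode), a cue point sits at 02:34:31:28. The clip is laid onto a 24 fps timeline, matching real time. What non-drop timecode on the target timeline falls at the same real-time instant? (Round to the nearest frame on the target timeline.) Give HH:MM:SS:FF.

02:34:31:22

Source frame index: (2×3600 + 34×60 + 31) × 30 + 28 = 278158.
Real time: 278158 / (30) = 139079/15 s.
Target frame: (139079/15) × (24) = 1112632/5 ≈ 222526.400 → 222526.
At 24 labels/s: frame 222526 → 02:34:31:22.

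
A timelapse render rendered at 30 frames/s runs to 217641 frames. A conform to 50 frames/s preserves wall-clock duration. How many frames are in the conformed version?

Target frames = source frames × (target rate / source rate) = 217641 × (50)/(30) = 217641 × 5/3 = 362735.

362735 frames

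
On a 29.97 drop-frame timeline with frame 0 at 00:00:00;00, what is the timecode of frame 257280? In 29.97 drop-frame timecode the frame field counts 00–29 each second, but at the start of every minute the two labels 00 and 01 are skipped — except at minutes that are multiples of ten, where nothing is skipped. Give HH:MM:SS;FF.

Ten DF minutes hold 17982 frames, so frame 257280 lies in block 14 (frames 251748–269729) with 5532 frames into that block.
The block's first minute is 1800 frames and the rest 1798 each; 5532 frames reaches minute 3, so 14 × 18 + 3 × 2 = 258 labels have been skipped so far.
Adding those back, label number 257280 + 258 = 257538 at 30 labels/s is 8584 s + 18 f = 2 h 23 min 4 s frame 18, i.e. 02:23:04;18.

02:23:04;18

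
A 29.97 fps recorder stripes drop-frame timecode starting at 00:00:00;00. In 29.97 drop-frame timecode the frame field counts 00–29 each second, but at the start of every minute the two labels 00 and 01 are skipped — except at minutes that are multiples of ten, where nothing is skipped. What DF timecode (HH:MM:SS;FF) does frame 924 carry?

00:00:30;24

Ten DF minutes hold 17982 frames, so frame 924 lies in block 0 (frames 0–17981) with 924 frames into that block.
The block's first minute is 1800 frames and the rest 1798 each; 924 frames reaches minute 0, so 0 × 18 + 0 × 2 = 0 labels have been skipped so far.
Adding those back, label number 924 + 0 = 924 at 30 labels/s is 30 s + 24 f = 0 h 0 min 30 s frame 24, i.e. 00:00:30;24.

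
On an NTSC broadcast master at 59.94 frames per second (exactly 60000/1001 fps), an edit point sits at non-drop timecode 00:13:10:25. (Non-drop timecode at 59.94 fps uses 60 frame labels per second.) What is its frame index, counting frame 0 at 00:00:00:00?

47425

Total seconds to the label: (0 × 3600 + 13 × 60 + 10) = 790.
Frame index = 790 × 60 + 25 = 47425.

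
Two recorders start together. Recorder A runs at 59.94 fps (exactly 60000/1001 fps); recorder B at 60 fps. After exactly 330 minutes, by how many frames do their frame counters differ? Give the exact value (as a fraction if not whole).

330 min = 19800 s.
A emits 60000/1001 × 19800 = 108000000/91 frames; B emits 60 × 19800 = 1188000.
Difference = 108000/91 frames (≈ 1186.8132); B is ahead of A.

108000/91 frames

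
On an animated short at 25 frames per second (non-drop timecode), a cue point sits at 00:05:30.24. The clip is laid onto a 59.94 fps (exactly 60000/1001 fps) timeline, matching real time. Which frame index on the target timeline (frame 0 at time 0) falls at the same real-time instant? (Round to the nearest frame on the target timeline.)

frame 19838

Source frame index: (0×3600 + 5×60 + 30) × 25 + 24 = 8274.
Real time: 8274 / (25) = 8274/25 s.
Target frame: (8274/25) × (60000/1001) = 2836800/143 ≈ 19837.762 → 19838.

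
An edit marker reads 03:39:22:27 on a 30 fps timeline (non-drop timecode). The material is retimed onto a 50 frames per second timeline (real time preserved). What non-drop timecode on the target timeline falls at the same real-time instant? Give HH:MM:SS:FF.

Source frame index: (3×3600 + 39×60 + 22) × 30 + 27 = 394887.
Real time: 394887 / (30) = 131629/10 s.
Target frame: (131629/10) × (50) = 658145.
At 50 labels/s: frame 658145 → 03:39:22:45.

03:39:22:45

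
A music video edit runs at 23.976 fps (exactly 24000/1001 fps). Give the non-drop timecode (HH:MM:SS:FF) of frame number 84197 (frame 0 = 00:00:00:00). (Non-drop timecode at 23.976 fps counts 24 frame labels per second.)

84197 ÷ 24 = 3508 full seconds, remainder 5 frames.
3508 s = 0 h 58 min 28 s.
Timecode: 00:58:28:05.

00:58:28:05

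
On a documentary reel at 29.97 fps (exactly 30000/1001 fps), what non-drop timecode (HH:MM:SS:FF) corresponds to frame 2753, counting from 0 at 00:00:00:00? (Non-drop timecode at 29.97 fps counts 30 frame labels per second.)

00:01:31:23

2753 ÷ 30 = 91 full seconds, remainder 23 frames.
91 s = 0 h 1 min 31 s.
Timecode: 00:01:31:23.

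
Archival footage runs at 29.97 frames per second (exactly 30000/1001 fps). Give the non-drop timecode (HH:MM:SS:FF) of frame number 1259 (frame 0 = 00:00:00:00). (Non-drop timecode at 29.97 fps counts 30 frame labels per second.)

1259 ÷ 30 = 41 full seconds, remainder 29 frames.
41 s = 0 h 0 min 41 s.
Timecode: 00:00:41:29.

00:00:41:29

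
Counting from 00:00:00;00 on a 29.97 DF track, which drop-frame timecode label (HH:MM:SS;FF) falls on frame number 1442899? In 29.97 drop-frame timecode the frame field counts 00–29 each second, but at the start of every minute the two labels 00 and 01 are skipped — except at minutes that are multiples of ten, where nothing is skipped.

13:22:24;23

Ten DF minutes hold 17982 frames, so frame 1442899 lies in block 80 (frames 1438560–1456541) with 4339 frames into that block.
The block's first minute is 1800 frames and the rest 1798 each; 4339 frames reaches minute 2, so 80 × 18 + 2 × 2 = 1444 labels have been skipped so far.
Adding those back, label number 1442899 + 1444 = 1444343 at 30 labels/s is 48144 s + 23 f = 13 h 22 min 24 s frame 23, i.e. 13:22:24;23.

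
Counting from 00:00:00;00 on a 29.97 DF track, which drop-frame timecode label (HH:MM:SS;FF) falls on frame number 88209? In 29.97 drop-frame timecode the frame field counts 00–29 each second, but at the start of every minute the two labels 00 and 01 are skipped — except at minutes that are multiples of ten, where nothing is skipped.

00:49:03;09

Ten DF minutes hold 17982 frames, so frame 88209 lies in block 4 (frames 71928–89909) with 16281 frames into that block.
The block's first minute is 1800 frames and the rest 1798 each; 16281 frames reaches minute 9, so 4 × 18 + 9 × 2 = 90 labels have been skipped so far.
Adding those back, label number 88209 + 90 = 88299 at 30 labels/s is 2943 s + 9 f = 0 h 49 min 3 s frame 9, i.e. 00:49:03;09.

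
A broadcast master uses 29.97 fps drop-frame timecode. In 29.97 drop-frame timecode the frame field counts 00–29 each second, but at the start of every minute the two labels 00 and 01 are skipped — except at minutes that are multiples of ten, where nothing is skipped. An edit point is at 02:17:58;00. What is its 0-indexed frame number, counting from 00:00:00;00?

248092

Complete 10-minute blocks: 13, each 17982 frames → 233766.
Remaining 7 whole minutes in the current block: 1800 + 6 × 1798 = 12588 frames.
Within the current minute: 58 × 30 + 0 − 2 = 1738 (labels ;00/;01 skipped at this minute). Total = 233766 + 12588 + 1738 = 248092.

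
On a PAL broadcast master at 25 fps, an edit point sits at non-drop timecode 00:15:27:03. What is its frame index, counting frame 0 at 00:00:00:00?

Total seconds to the label: (0 × 3600 + 15 × 60 + 27) = 927.
Frame index = 927 × 25 + 3 = 23178.

23178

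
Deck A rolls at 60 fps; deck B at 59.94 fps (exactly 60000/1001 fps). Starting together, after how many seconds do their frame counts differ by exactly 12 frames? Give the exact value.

200.2 seconds

The gap grows by |60000/1001 − 60| = 60/1001 frames per second.
Time for a 12-frame gap: 12 ÷ (60/1001) = 200.2 s.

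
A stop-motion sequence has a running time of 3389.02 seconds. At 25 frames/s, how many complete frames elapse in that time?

Frames = 3389.02 × 25 = 169451/2 ≈ 84725.5000.
Complete frames: 84725.

84725 frames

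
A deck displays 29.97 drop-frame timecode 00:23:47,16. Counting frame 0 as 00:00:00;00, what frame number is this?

42784

As if non-drop at 30 labels/s: (0 × 3600 + 23 × 60 + 47) × 30 + 16 = 42826.
Minute boundaries passed: 23; those not divisible by 10: 23 − 2 = 21; dropped labels = 2 × 21 = 42.
Actual frame index = 42826 − 42 = 42784.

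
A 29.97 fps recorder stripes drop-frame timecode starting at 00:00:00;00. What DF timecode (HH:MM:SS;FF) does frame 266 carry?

Each 10-minute DF block holds 10 × 60 × 30 − 9 × 2 = 17982 frames. 266 ÷ 17982 → 0 full blocks, remainder 266.
Within the partial block the first minute is 1800 frames and each further minute 1798, so 0 further minute boundaries passed. Total skipped labels = 18 × 0 + 2 × 0 = 0.
Non-drop label index = 266 + 0 = 266; at 30 labels/s that is 00:00:08:26, i.e. DF 00:00:08;26.

00:00:08;26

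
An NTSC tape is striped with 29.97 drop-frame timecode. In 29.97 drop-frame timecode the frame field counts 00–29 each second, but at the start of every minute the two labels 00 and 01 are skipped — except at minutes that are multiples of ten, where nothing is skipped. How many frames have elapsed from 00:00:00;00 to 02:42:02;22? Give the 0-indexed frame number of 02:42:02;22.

291390

Complete 10-minute blocks: 16, each 17982 frames → 287712.
Remaining 2 whole minutes in the current block: 1800 + 1 × 1798 = 3598 frames.
Within the current minute: 2 × 30 + 22 − 2 = 80 (labels ;00/;01 skipped at this minute). Total = 287712 + 3598 + 80 = 291390.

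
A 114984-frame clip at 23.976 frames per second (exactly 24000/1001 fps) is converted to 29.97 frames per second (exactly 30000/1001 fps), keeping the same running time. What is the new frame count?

143730 frames

Target frames = source frames × (target rate / source rate) = 114984 × (30000/1001)/(24000/1001) = 114984 × 5/4 = 143730.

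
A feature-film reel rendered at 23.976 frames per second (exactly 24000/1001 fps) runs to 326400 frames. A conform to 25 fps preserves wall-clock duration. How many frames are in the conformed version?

Target frames = source frames × (target rate / source rate) = 326400 × (25)/(24000/1001) = 326400 × 1001/960 = 340340.

340340 frames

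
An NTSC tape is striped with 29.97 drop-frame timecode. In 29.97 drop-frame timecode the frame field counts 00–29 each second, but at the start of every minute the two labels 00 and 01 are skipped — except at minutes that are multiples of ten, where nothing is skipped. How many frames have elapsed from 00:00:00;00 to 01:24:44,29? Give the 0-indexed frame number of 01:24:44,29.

Complete 10-minute blocks: 8, each 17982 frames → 143856.
Remaining 4 whole minutes in the current block: 1800 + 3 × 1798 = 7194 frames.
Within the current minute: 44 × 30 + 29 − 2 = 1347 (labels ;00/;01 skipped at this minute). Total = 143856 + 7194 + 1347 = 152397.

152397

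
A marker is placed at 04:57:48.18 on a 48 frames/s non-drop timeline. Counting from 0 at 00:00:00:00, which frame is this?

Total seconds to the label: (4 × 3600 + 57 × 60 + 48) = 17868.
Frame index = 17868 × 48 + 18 = 857682.

857682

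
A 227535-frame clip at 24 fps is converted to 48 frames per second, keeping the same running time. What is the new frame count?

Target frames = source frames × (target rate / source rate) = 227535 × (48)/(24) = 227535 × 2 = 455070.

455070 frames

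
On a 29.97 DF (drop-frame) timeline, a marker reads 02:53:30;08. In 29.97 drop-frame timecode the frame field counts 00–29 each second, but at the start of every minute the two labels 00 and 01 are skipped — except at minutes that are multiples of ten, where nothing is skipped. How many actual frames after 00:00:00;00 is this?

311996

As if non-drop at 30 labels/s: (2 × 3600 + 53 × 60 + 30) × 30 + 8 = 312308.
Minute boundaries passed: 173; those not divisible by 10: 173 − 17 = 156; dropped labels = 2 × 156 = 312.
Actual frame index = 312308 − 312 = 311996.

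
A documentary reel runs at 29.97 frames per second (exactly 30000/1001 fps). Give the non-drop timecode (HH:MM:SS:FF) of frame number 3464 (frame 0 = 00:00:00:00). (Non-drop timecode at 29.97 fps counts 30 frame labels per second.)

00:01:55:14

3464 ÷ 30 = 115 full seconds, remainder 14 frames.
115 s = 0 h 1 min 55 s.
Timecode: 00:01:55:14.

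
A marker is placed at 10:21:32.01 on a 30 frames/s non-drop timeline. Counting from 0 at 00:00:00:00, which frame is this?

frame 1118761

Total seconds to the label: (10 × 3600 + 21 × 60 + 32) = 37292.
Frame index = 37292 × 30 + 1 = 1118761.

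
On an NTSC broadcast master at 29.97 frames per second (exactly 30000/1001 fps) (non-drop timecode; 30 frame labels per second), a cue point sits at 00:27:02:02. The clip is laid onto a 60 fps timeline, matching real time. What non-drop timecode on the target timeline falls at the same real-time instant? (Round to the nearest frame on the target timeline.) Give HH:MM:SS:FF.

Source frame index: (0×3600 + 27×60 + 2) × 30 + 2 = 48662.
Real time: 48662 / (30000/1001) = 24355331/15000 s.
Target frame: (24355331/15000) × (60) = 24355331/250 ≈ 97421.324 → 97421.
At 60 labels/s: frame 97421 → 00:27:03:41.

00:27:03:41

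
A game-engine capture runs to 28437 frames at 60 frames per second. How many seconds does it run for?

Running time = 28437 / (60) = 473.95 s.

473.95 seconds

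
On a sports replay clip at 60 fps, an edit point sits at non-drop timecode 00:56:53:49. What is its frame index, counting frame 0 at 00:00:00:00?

Total seconds to the label: (0 × 3600 + 56 × 60 + 53) = 3413.
Frame index = 3413 × 60 + 49 = 204829.

204829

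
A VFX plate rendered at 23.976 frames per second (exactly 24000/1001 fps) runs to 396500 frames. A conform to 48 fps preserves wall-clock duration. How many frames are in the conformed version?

Target frames = source frames × (target rate / source rate) = 396500 × (48)/(24000/1001) = 396500 × 1001/500 = 793793.

793793 frames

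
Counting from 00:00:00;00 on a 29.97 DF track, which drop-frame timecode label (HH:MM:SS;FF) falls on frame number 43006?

Each 10-minute DF block holds 10 × 60 × 30 − 9 × 2 = 17982 frames. 43006 ÷ 17982 → 2 full blocks, remainder 7042.
Within the partial block the first minute is 1800 frames and each further minute 1798, so 3 further minute boundaries passed. Total skipped labels = 18 × 2 + 2 × 3 = 42.
Non-drop label index = 43006 + 42 = 43048; at 30 labels/s that is 00:23:54:28, i.e. DF 00:23:54;28.

00:23:54;28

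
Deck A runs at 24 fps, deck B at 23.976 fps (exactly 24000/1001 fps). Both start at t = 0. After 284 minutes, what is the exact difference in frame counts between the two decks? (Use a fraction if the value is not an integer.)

284 min = 17040 s.
A emits 24 × 17040 = 408960 frames; B emits 24000/1001 × 17040 = 408960000/1001.
Difference = 408960/1001 frames (≈ 408.5514); B is behind A.

408960/1001 frames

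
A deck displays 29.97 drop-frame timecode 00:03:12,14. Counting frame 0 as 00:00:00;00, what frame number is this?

As if non-drop at 30 labels/s: (0 × 3600 + 3 × 60 + 12) × 30 + 14 = 5774.
Minute boundaries passed: 3; those not divisible by 10: 3 − 0 = 3; dropped labels = 2 × 3 = 6.
Actual frame index = 5774 − 6 = 5768.

5768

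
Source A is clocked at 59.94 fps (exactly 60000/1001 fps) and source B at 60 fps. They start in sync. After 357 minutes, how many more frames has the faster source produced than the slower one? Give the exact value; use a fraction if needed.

357 min = 21420 s.
A emits 60000/1001 × 21420 = 183600000/143 frames; B emits 60 × 21420 = 1285200.
Difference = 183600/143 frames (≈ 1283.9161); B is ahead of A.

183600/143 frames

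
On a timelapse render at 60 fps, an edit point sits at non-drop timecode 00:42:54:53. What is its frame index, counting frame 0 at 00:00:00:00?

Total seconds to the label: (0 × 3600 + 42 × 60 + 54) = 2574.
Frame index = 2574 × 60 + 53 = 154493.

154493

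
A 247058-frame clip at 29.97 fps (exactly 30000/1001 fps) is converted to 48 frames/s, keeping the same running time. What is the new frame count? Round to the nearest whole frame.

395688 frames

Frames at target rate = 247058 × (48) / (30000/1001) = 247305058/625 ≈ 395688.093.
Nearest whole frame: 395688.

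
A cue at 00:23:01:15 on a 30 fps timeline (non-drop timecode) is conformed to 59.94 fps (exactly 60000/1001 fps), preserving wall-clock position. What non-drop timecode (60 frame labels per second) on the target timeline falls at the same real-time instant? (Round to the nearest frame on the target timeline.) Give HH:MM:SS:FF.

Source frame index: (0×3600 + 23×60 + 1) × 30 + 15 = 41445.
Real time: 41445 / (30) = 2763/2 s.
Target frame: (2763/2) × (60000/1001) = 82890000/1001 ≈ 82807.193 → 82807.
At 60 labels/s: frame 82807 → 00:23:00:07.

00:23:00:07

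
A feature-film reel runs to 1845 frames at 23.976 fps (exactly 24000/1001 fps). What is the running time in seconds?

Running time = 1845 / (24000/1001) = 76.951875 s.

76.951875 seconds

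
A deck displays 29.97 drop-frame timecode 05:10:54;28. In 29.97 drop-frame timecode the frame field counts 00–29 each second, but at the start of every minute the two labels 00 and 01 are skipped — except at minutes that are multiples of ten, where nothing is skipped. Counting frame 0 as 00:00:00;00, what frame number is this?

As if non-drop at 30 labels/s: (5 × 3600 + 10 × 60 + 54) × 30 + 28 = 559648.
Minute boundaries passed: 310; those not divisible by 10: 310 − 31 = 279; dropped labels = 2 × 279 = 558.
Actual frame index = 559648 − 558 = 559090.

559090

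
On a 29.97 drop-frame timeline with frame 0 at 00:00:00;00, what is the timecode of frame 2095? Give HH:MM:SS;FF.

Ten DF minutes hold 17982 frames, so frame 2095 lies in block 0 (frames 0–17981) with 2095 frames into that block.
The block's first minute is 1800 frames and the rest 1798 each; 2095 frames reaches minute 1, so 0 × 18 + 1 × 2 = 2 labels have been skipped so far.
Adding those back, label number 2095 + 2 = 2097 at 30 labels/s is 69 s + 27 f = 0 h 1 min 9 s frame 27, i.e. 00:01:09;27.

00:01:09;27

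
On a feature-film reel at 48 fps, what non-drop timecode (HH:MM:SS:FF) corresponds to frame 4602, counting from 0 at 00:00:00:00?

00:01:35:42

4602 ÷ 48 = 95 full seconds, remainder 42 frames.
95 s = 0 h 1 min 35 s.
Timecode: 00:01:35:42.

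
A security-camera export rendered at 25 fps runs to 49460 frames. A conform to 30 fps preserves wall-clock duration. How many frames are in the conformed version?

59352 frames

Frames at target rate = 49460 × (30) / (25) = 59352.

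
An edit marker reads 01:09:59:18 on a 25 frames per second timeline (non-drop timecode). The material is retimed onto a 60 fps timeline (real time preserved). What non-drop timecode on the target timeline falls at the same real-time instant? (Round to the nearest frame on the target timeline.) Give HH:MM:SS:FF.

Source frame index: (1×3600 + 9×60 + 59) × 25 + 18 = 104993.
Real time: 104993 / (25) = 104993/25 s.
Target frame: (104993/25) × (60) = 1259916/5 ≈ 251983.200 → 251983.
At 60 labels/s: frame 251983 → 01:09:59:43.

01:09:59:43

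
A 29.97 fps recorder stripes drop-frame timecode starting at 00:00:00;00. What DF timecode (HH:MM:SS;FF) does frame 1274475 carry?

11:48:45;01

Ten DF minutes hold 17982 frames, so frame 1274475 lies in block 70 (frames 1258740–1276721) with 15735 frames into that block.
The block's first minute is 1800 frames and the rest 1798 each; 15735 frames reaches minute 8, so 70 × 18 + 8 × 2 = 1276 labels have been skipped so far.
Adding those back, label number 1274475 + 1276 = 1275751 at 30 labels/s is 42525 s + 1 f = 11 h 48 min 45 s frame 1, i.e. 11:48:45;01.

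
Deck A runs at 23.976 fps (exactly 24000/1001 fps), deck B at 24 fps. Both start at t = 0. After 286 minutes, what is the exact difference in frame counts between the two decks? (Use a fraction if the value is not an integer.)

2880/7 frames

286 min = 17160 s.
A emits 24000/1001 × 17160 = 2880000/7 frames; B emits 24 × 17160 = 411840.
Difference = 2880/7 frames (≈ 411.4286); B is ahead of A.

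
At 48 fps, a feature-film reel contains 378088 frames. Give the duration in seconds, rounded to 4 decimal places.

7876.8333 seconds

Running time = 378088 × 1/48 = 47261/6 s ≈ 7876.8333 s.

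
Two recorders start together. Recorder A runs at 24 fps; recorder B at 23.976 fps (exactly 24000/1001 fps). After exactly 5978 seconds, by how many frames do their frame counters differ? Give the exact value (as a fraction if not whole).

20496/143 frames

A emits 24 × 5978 = 143472 frames; B emits 24000/1001 × 5978 = 20496000/143.
Difference = 20496/143 frames (≈ 143.3287); B is behind A.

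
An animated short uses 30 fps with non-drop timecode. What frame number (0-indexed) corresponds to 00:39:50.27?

Total seconds to the label: (0 × 3600 + 39 × 60 + 50) = 2390.
Frame index = 2390 × 30 + 27 = 71727.

frame 71727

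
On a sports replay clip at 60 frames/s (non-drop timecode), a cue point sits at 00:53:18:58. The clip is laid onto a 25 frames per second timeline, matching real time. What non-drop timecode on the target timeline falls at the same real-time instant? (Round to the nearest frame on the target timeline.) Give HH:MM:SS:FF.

Source frame index: (0×3600 + 53×60 + 18) × 60 + 58 = 191938.
Real time: 191938 / (60) = 95969/30 s.
Target frame: (95969/30) × (25) = 479845/6 ≈ 79974.167 → 79974.
At 25 labels/s: frame 79974 → 00:53:18:24.

00:53:18:24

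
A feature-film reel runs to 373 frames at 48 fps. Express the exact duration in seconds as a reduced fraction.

Running time = 373 ÷ (48) = 373 × 1/48 = 373/48 s.

373/48 seconds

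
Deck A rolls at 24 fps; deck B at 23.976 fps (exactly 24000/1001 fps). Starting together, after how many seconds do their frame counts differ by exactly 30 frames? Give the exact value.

The gap grows by |24000/1001 − 24| = 24/1001 frames per second.
Time for a 30-frame gap: 30 ÷ (24/1001) = 1251.25 s.

1251.25 seconds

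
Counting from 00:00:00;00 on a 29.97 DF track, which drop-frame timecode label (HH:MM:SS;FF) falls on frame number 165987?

Ten DF minutes hold 17982 frames, so frame 165987 lies in block 9 (frames 161838–179819) with 4149 frames into that block.
The block's first minute is 1800 frames and the rest 1798 each; 4149 frames reaches minute 2, so 9 × 18 + 2 × 2 = 166 labels have been skipped so far.
Adding those back, label number 165987 + 166 = 166153 at 30 labels/s is 5538 s + 13 f = 1 h 32 min 18 s frame 13, i.e. 01:32:18;13.

01:32:18;13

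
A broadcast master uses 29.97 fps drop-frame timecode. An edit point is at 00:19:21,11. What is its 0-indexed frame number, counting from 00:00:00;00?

34805

As if non-drop at 30 labels/s: (0 × 3600 + 19 × 60 + 21) × 30 + 11 = 34841.
Minute boundaries passed: 19; those not divisible by 10: 19 − 1 = 18; dropped labels = 2 × 18 = 36.
Actual frame index = 34841 − 36 = 34805.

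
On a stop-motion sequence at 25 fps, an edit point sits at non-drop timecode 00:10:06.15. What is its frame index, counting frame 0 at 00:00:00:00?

15165

Total seconds to the label: (0 × 3600 + 10 × 60 + 6) = 606.
Frame index = 606 × 25 + 15 = 15165.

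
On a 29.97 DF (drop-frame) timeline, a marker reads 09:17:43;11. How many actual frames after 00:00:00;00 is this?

As if non-drop at 30 labels/s: (9 × 3600 + 17 × 60 + 43) × 30 + 11 = 1003901.
Minute boundaries passed: 557; those not divisible by 10: 557 − 55 = 502; dropped labels = 2 × 502 = 1004.
Actual frame index = 1003901 − 1004 = 1002897.

1002897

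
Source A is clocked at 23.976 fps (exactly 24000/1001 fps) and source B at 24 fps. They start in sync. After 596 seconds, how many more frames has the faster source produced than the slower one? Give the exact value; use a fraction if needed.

A emits 24000/1001 × 596 = 14304000/1001 frames; B emits 24 × 596 = 14304.
Difference = 14304/1001 frames (≈ 14.2897); B is ahead of A.

14304/1001 frames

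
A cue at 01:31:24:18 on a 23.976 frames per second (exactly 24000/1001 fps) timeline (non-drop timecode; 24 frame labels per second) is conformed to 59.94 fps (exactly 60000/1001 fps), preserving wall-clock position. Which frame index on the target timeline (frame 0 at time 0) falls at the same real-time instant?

frame 329085

Source frame index: (1×3600 + 31×60 + 24) × 24 + 18 = 131634.
Real time: 131634 / (24000/1001) = 21960939/4000 s.
Target frame: (21960939/4000) × (60000/1001) = 329085.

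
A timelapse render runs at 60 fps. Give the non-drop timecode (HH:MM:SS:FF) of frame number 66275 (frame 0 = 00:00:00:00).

66275 ÷ 60 = 1104 full seconds, remainder 35 frames.
1104 s = 0 h 18 min 24 s.
Timecode: 00:18:24:35.

00:18:24:35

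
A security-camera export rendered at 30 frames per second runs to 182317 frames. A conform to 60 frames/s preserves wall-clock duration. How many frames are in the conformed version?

Target frames = source frames × (target rate / source rate) = 182317 × (60)/(30) = 182317 × 2 = 364634.

364634 frames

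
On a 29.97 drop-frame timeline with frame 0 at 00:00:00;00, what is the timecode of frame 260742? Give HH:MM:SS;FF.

Ten DF minutes hold 17982 frames, so frame 260742 lies in block 14 (frames 251748–269729) with 8994 frames into that block.
The block's first minute is 1800 frames and the rest 1798 each; 8994 frames reaches minute 5, so 14 × 18 + 5 × 2 = 262 labels have been skipped so far.
Adding those back, label number 260742 + 262 = 261004 at 30 labels/s is 8700 s + 4 f = 2 h 25 min 0 s frame 4, i.e. 02:25:00;04.

02:25:00;04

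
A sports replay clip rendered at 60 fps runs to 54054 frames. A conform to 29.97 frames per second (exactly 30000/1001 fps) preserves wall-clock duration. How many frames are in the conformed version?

27000 frames

Target frames = source frames × (target rate / source rate) = 54054 × (30000/1001)/(60) = 54054 × 500/1001 = 27000.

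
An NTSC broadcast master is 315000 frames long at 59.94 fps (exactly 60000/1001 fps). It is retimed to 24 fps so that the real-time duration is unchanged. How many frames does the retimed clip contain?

Target frames = source frames × (target rate / source rate) = 315000 × (24)/(60000/1001) = 315000 × 1001/2500 = 126126.

126126 frames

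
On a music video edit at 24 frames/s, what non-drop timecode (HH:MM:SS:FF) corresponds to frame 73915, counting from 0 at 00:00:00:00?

00:51:19:19

73915 ÷ 24 = 3079 full seconds, remainder 19 frames.
3079 s = 0 h 51 min 19 s.
Timecode: 00:51:19:19.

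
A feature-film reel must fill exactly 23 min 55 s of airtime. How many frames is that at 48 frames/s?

23 min 55 s = 1435 s.
Frames = 1435 × 48 = 68880.

68880 frames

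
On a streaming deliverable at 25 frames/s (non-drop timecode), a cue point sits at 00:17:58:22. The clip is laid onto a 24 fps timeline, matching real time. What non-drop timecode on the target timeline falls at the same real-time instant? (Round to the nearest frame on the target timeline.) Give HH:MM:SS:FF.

00:17:58:21

Source frame index: (0×3600 + 17×60 + 58) × 25 + 22 = 26972.
Real time: 26972 / (25) = 26972/25 s.
Target frame: (26972/25) × (24) = 647328/25 ≈ 25893.120 → 25893.
At 24 labels/s: frame 25893 → 00:17:58:21.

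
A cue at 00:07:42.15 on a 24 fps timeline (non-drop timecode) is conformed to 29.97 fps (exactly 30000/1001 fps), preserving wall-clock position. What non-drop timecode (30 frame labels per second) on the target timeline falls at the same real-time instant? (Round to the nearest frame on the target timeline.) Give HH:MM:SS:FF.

Source frame index: (0×3600 + 7×60 + 42) × 24 + 15 = 11103.
Real time: 11103 / (24) = 3701/8 s.
Target frame: (3701/8) × (30000/1001) = 13878750/1001 ≈ 13864.885 → 13865.
At 30 labels/s: frame 13865 → 00:07:42:05.

00:07:42:05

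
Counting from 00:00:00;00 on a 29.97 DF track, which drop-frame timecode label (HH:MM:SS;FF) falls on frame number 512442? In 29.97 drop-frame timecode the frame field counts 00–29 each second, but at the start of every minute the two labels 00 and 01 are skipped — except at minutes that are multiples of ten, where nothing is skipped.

04:44:58;14

Each 10-minute DF block holds 10 × 60 × 30 − 9 × 2 = 17982 frames. 512442 ÷ 17982 → 28 full blocks, remainder 8946.
Within the partial block the first minute is 1800 frames and each further minute 1798, so 4 further minute boundaries passed. Total skipped labels = 18 × 28 + 2 × 4 = 512.
Non-drop label index = 512442 + 512 = 512954; at 30 labels/s that is 04:44:58:14, i.e. DF 04:44:58;14.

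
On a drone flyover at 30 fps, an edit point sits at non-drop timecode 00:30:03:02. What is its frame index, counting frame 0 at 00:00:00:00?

54092

Total seconds to the label: (0 × 3600 + 30 × 60 + 3) = 1803.
Frame index = 1803 × 30 + 2 = 54092.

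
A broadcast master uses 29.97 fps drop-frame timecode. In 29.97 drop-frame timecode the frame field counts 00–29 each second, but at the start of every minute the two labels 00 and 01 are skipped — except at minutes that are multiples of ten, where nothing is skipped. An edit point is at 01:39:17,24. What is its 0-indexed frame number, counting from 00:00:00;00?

As if non-drop at 30 labels/s: (1 × 3600 + 39 × 60 + 17) × 30 + 24 = 178734.
Minute boundaries passed: 99; those not divisible by 10: 99 − 9 = 90; dropped labels = 2 × 90 = 180.
Actual frame index = 178734 − 180 = 178554.

178554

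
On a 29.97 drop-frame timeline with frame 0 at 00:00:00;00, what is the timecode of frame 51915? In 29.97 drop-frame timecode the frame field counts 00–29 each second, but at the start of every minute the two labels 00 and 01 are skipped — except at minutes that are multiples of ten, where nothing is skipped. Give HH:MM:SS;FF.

00:28:52;07

Ten DF minutes hold 17982 frames, so frame 51915 lies in block 2 (frames 35964–53945) with 15951 frames into that block.
The block's first minute is 1800 frames and the rest 1798 each; 15951 frames reaches minute 8, so 2 × 18 + 8 × 2 = 52 labels have been skipped so far.
Adding those back, label number 51915 + 52 = 51967 at 30 labels/s is 1732 s + 7 f = 0 h 28 min 52 s frame 7, i.e. 00:28:52;07.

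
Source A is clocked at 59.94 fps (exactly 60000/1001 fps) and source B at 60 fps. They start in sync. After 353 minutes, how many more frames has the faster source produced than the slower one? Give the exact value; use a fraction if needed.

1270800/1001 frames

353 min = 21180 s.
A emits 60000/1001 × 21180 = 1270800000/1001 frames; B emits 60 × 21180 = 1270800.
Difference = 1270800/1001 frames (≈ 1269.5305); B is ahead of A.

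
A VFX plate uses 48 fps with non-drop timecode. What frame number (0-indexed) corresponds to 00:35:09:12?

frame 101244

Total seconds to the label: (0 × 3600 + 35 × 60 + 9) = 2109.
Frame index = 2109 × 48 + 12 = 101244.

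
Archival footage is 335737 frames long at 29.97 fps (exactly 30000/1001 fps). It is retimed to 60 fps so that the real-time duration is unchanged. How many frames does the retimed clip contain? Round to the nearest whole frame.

672145 frames

Frames at target rate = 335737 × (60) / (30000/1001) = 336072737/500 ≈ 672145.474.
Nearest whole frame: 672145.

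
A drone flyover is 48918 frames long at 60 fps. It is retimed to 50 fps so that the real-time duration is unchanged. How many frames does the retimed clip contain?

Target frames = source frames × (target rate / source rate) = 48918 × (50)/(60) = 48918 × 5/6 = 40765.

40765 frames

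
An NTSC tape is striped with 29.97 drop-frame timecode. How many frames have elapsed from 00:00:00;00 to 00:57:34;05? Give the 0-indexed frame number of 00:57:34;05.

As if non-drop at 30 labels/s: (0 × 3600 + 57 × 60 + 34) × 30 + 5 = 103625.
Minute boundaries passed: 57; those not divisible by 10: 57 − 5 = 52; dropped labels = 2 × 52 = 104.
Actual frame index = 103625 − 104 = 103521.

103521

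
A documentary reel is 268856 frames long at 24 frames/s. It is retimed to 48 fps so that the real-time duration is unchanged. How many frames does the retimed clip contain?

537712 frames

Frames at target rate = 268856 × (48) / (24) = 537712.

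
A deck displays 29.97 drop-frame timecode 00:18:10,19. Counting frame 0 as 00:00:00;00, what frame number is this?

32685

As if non-drop at 30 labels/s: (0 × 3600 + 18 × 60 + 10) × 30 + 19 = 32719.
Minute boundaries passed: 18; those not divisible by 10: 18 − 1 = 17; dropped labels = 2 × 17 = 34.
Actual frame index = 32719 − 34 = 32685.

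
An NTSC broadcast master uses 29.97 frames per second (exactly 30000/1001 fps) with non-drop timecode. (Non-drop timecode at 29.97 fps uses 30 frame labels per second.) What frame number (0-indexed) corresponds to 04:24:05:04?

frame 475354

Total seconds to the label: (4 × 3600 + 24 × 60 + 5) = 15845.
Frame index = 15845 × 30 + 4 = 475354.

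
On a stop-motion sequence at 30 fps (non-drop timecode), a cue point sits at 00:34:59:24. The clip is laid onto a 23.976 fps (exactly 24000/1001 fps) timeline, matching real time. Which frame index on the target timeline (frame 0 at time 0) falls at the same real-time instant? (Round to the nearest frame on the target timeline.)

frame 50345

Source frame index: (0×3600 + 34×60 + 59) × 30 + 24 = 62994.
Real time: 62994 / (30) = 10499/5 s.
Target frame: (10499/5) × (24000/1001) = 50395200/1001 ≈ 50344.855 → 50345.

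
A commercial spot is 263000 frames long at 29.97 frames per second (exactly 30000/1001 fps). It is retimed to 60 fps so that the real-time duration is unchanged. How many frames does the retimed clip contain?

526526 frames

Target frames = source frames × (target rate / source rate) = 263000 × (60)/(30000/1001) = 263000 × 1001/500 = 526526.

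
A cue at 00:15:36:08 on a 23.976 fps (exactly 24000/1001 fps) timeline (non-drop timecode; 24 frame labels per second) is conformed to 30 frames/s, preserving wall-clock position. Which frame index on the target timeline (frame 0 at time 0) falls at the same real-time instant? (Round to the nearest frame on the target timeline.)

Source frame index: (0×3600 + 15×60 + 36) × 24 + 8 = 22472.
Real time: 22472 / (24000/1001) = 2811809/3000 s.
Target frame: (2811809/3000) × (30) = 2811809/100 ≈ 28118.090 → 28118.

frame 28118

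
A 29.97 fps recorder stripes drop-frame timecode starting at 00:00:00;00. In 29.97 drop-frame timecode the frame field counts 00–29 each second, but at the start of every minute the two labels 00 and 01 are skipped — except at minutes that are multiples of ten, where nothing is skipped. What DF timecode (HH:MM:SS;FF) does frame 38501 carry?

Each 10-minute DF block holds 10 × 60 × 30 − 9 × 2 = 17982 frames. 38501 ÷ 17982 → 2 full blocks, remainder 2537.
Within the partial block the first minute is 1800 frames and each further minute 1798, so 1 further minute boundary passed. Total skipped labels = 18 × 2 + 2 × 1 = 38.
Non-drop label index = 38501 + 38 = 38539; at 30 labels/s that is 00:21:24:19, i.e. DF 00:21:24;19.

00:21:24;19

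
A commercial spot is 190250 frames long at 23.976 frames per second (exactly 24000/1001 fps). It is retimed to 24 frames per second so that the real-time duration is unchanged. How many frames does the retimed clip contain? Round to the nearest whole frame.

190440 frames

Frames at target rate = 190250 × (24) / (24000/1001) = 761761/4 ≈ 190440.250.
Nearest whole frame: 190440.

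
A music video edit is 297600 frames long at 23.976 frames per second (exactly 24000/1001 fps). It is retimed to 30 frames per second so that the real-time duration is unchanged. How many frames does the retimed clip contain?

Target frames = source frames × (target rate / source rate) = 297600 × (30)/(24000/1001) = 297600 × 1001/800 = 372372.

372372 frames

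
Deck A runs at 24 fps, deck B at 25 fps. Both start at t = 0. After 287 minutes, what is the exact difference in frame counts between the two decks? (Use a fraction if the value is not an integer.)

17220 frames

287 min = 17220 s.
A emits 24 × 17220 = 413280 frames; B emits 25 × 17220 = 430500.
Difference = 17220 frames; B is ahead of A.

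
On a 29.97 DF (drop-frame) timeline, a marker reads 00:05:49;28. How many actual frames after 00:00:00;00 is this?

10488

Complete 10-minute blocks: 0, each 17982 frames → 0.
Remaining 5 whole minutes in the current block: 1800 + 4 × 1798 = 8992 frames.
Within the current minute: 49 × 30 + 28 − 2 = 1496 (labels ;00/;01 skipped at this minute). Total = 0 + 8992 + 1496 = 10488.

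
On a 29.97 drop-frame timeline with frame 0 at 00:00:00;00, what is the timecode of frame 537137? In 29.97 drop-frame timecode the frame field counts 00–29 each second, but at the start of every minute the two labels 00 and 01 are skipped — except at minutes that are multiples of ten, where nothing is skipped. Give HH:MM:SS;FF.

Each 10-minute DF block holds 10 × 60 × 30 − 9 × 2 = 17982 frames. 537137 ÷ 17982 → 29 full blocks, remainder 15659.
Within the partial block the first minute is 1800 frames and each further minute 1798, so 8 further minute boundaries passed. Total skipped labels = 18 × 29 + 2 × 8 = 538.
Non-drop label index = 537137 + 538 = 537675; at 30 labels/s that is 04:58:42:15, i.e. DF 04:58:42;15.

04:58:42;15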